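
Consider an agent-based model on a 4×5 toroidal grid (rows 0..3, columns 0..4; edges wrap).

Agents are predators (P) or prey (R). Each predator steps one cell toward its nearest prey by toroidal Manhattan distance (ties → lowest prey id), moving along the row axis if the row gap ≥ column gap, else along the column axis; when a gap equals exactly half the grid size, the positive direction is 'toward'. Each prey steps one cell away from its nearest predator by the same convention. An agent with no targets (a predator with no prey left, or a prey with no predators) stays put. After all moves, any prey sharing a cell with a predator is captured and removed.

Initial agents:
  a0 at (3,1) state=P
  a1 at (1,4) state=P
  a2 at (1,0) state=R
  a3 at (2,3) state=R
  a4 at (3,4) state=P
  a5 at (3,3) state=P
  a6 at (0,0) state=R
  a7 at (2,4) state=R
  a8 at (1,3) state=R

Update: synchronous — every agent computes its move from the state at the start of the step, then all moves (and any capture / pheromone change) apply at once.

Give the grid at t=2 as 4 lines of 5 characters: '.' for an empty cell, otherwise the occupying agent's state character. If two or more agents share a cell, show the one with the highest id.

...RR
.P.P.
.RR..
....P

t=1: a0@(0,1):P a1@(1,0):P a2@(1,1):R a3@(1,3):R a4@(2,4):P a5@(2,3):P a7@(3,4):R a8@(1,2):R
t=2: a0@(1,1):P a1@(1,1):P a2@(2,1):R a3@(0,3):R a4@(3,4):P a5@(1,3):P a7@(0,4):R a8@(2,2):R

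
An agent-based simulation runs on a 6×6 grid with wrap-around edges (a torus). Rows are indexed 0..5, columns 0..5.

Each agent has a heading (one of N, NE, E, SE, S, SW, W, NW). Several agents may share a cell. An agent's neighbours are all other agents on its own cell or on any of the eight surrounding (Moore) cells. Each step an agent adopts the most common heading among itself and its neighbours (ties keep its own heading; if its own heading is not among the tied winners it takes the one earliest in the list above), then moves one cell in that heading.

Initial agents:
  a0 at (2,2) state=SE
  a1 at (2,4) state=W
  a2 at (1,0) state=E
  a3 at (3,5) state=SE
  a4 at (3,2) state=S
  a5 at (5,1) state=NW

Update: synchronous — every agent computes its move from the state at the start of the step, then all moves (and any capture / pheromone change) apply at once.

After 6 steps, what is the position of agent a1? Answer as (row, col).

(2, 4)

t=1: a0@(3,3):SE a1@(2,3):W a2@(1,1):E a3@(4,0):SE a4@(4,2):S a5@(4,0):NW
t=2: a0@(4,4):SE a1@(2,2):W a2@(1,2):E a3@(5,1):SE a4@(5,2):S a5@(3,5):NW
t=3: a0@(5,5):SE a1@(2,1):W a2@(1,3):E a3@(0,2):SE a4@(0,2):S a5@(2,4):NW
t=4: a0@(0,0):SE a1@(2,0):W a2@(1,4):E a3@(1,3):SE a4@(1,2):S a5@(1,3):NW
t=5: a0@(1,1):SE a1@(2,5):W a2@(1,5):E a3@(2,4):SE a4@(2,2):S a5@(0,2):NW
t=6: a0@(2,2):SE a1@(2,4):W a2@(1,0):E a3@(3,5):SE a4@(3,2):S a5@(5,1):NW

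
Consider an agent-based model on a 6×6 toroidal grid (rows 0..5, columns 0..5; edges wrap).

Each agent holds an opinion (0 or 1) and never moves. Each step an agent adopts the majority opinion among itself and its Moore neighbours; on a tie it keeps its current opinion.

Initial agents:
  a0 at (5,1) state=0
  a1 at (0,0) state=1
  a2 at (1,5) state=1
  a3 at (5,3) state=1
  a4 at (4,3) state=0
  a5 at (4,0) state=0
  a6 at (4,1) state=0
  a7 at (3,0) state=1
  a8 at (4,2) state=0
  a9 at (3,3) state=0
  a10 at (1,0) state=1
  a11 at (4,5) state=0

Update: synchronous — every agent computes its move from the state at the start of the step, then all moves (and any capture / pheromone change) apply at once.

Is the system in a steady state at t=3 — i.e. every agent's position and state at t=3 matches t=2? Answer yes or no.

t=1: a0@(5,1):0 a1@(0,0):1 a2@(1,5):1 a3@(5,3):0 a4@(4,3):0 a5@(4,0):0 a6@(4,1):0 a7@(3,0):0 a8@(4,2):0 a9@(3,3):0 a10@(1,0):1 a11@(4,5):0
t=2: (unchanged — steady state)

yes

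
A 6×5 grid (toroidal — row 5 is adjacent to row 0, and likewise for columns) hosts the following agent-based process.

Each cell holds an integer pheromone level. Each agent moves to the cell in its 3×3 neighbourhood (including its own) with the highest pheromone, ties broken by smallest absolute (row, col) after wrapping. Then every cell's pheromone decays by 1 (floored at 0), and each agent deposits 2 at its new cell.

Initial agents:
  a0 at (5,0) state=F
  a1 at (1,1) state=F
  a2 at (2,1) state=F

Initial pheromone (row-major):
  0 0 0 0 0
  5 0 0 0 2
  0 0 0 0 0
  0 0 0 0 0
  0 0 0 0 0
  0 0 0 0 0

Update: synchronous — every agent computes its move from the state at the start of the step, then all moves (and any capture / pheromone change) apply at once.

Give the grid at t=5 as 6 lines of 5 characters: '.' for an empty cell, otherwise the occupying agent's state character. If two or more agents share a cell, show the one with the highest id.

.....
F....
.....
.....
.....
.....

t=1: a0@(0,0) a1@(1,0) a2@(1,0) | pheromone: 2 0 0 0 0 / 8 0 0 0 1 / 0 0 0 0 0 / 0 0 0 0 0 / 0 0 0 0 0 / 0 0 0 0 0
t=2: a0@(1,0) a1@(1,0) a2@(1,0) | pheromone: 1 0 0 0 0 / 13 0 0 0 0 / 0 0 0 0 0 / 0 0 0 0 0 / 0 0 0 0 0 / 0 0 0 0 0
t=3: a0@(1,0) a1@(1,0) a2@(1,0) | pheromone: 0 0 0 0 0 / 18 0 0 0 0 / 0 0 0 0 0 / 0 0 0 0 0 / 0 0 0 0 0 / 0 0 0 0 0
t=4: a0@(1,0) a1@(1,0) a2@(1,0) | pheromone: 0 0 0 0 0 / 23 0 0 0 0 / 0 0 0 0 0 / 0 0 0 0 0 / 0 0 0 0 0 / 0 0 0 0 0
t=5: a0@(1,0) a1@(1,0) a2@(1,0) | pheromone: 0 0 0 0 0 / 28 0 0 0 0 / 0 0 0 0 0 / 0 0 0 0 0 / 0 0 0 0 0 / 0 0 0 0 0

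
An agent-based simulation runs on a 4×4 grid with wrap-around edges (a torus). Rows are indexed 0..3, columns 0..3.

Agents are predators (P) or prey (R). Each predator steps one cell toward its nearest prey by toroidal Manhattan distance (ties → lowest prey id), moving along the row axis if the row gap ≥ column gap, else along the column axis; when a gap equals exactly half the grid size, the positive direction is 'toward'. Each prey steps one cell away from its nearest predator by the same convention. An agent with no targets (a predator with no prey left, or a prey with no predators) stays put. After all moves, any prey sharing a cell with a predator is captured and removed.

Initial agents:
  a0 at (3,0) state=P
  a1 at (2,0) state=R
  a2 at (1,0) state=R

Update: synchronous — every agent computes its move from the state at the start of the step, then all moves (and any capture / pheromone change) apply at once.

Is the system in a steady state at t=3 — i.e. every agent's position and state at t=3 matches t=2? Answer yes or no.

t=1: a0@(2,0):P a1@(1,0):R a2@(0,0):R
t=2: a0@(1,0):P a1@(0,0):R a2@(3,0):R
t=3: a0@(0,0):P a1@(3,0):R a2@(2,0):R

no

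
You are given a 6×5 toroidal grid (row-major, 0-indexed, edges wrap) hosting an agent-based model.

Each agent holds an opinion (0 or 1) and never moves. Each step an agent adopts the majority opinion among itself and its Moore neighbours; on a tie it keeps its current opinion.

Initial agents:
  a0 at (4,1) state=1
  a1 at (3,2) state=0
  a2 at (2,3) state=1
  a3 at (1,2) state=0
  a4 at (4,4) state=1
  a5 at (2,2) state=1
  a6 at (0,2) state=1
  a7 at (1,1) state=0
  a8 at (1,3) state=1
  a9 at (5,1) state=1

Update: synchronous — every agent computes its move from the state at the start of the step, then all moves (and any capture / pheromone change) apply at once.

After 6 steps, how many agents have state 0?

0

t=1: a0@(4,1):1 a1@(3,2):1 a2@(2,3):1 a3@(1,2):1 a4@(4,4):1 a5@(2,2):1 a6@(0,2):1 a7@(1,1):0 a8@(1,3):1 a9@(5,1):1
t=2: a0@(4,1):1 a1@(3,2):1 a2@(2,3):1 a3@(1,2):1 a4@(4,4):1 a5@(2,2):1 a6@(0,2):1 a7@(1,1):1 a8@(1,3):1 a9@(5,1):1
t=3: (unchanged — steady state)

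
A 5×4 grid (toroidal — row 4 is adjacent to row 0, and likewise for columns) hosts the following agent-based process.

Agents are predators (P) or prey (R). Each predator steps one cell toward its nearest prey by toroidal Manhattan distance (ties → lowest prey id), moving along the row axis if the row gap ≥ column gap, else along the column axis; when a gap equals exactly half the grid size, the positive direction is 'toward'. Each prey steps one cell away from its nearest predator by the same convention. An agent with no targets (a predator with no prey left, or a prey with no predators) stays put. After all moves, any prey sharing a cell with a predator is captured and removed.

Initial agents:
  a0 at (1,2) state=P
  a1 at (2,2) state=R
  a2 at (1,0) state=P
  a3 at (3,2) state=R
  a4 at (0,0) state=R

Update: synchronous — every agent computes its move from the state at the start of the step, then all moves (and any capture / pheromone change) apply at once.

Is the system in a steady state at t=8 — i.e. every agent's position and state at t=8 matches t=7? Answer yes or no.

no

t=1: a0@(2,2):P a1@(3,2):R a2@(0,0):P a3@(4,2):R a4@(4,0):R
t=2: a0@(3,2):P a1@(4,2):R a2@(4,0):P a3@(0,2):R a4@(3,0):R
t=3: a0@(4,2):P a1@(0,2):R a2@(3,0):P a3@(1,2):R a4@(2,0):R
t=4: a0@(0,2):P a1@(1,2):R a2@(2,0):P a3@(2,2):R a4@(1,0):R
t=5: a0@(1,2):P a1@(2,2):R a2@(1,0):P a3@(3,2):R a4@(0,0):R
t=6: a0@(2,2):P a1@(3,2):R a2@(0,0):P a3@(4,2):R a4@(4,0):R
t=7: a0@(3,2):P a1@(4,2):R a2@(4,0):P a3@(0,2):R a4@(3,0):R
t=8: a0@(4,2):P a1@(0,2):R a2@(3,0):P a3@(1,2):R a4@(2,0):R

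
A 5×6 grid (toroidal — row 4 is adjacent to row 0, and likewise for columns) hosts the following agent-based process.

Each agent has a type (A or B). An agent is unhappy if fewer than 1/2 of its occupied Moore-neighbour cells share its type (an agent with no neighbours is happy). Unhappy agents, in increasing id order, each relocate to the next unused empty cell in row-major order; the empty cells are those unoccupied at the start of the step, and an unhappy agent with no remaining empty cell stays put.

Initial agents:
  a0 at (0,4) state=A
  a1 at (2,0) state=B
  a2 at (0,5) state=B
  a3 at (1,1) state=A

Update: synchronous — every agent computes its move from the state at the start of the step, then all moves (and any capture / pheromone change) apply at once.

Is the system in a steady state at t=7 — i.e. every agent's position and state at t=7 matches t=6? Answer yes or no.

yes

t=1: a0@(0,0):A a1@(0,1):B a2@(0,2):B a3@(0,3):A
t=2: a0@(0,4):A a1@(0,1):B a2@(0,2):B a3@(0,5):A
t=3: (unchanged — steady state)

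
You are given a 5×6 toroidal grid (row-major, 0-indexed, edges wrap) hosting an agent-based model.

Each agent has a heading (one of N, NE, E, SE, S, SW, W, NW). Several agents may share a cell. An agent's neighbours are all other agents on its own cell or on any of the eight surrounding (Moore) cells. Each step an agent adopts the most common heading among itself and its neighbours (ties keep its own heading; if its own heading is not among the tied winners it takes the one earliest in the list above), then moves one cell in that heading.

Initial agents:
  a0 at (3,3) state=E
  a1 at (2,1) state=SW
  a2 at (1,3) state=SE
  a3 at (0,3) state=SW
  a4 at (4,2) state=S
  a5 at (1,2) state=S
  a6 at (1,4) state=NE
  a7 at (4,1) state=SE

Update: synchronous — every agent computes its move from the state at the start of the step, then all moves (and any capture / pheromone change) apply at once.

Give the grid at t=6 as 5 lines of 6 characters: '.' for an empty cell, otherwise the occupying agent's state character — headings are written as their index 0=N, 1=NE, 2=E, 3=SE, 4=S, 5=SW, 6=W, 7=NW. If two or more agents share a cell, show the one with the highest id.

t=1: a0@(3,4):E a1@(3,0):SW a2@(2,4):SE a3@(1,3):S a4@(0,2):S a5@(2,1):SW a6@(0,5):NE a7@(0,2):SE
t=2: a0@(3,5):E a1@(4,5):SW a2@(3,5):SE a3@(2,3):S a4@(1,2):S a5@(3,0):SW a6@(4,0):NE a7@(1,2):S
t=3: a0@(4,4):SW a1@(0,4):SW a2@(4,4):SW a3@(3,3):S a4@(2,2):S a5@(4,5):SW a6@(0,5):SW a7@(2,2):S
t=4: a0@(0,3):SW a1@(1,3):SW a2@(0,3):SW a3@(4,3):S a4@(3,2):S a5@(0,4):SW a6@(1,4):SW a7@(3,2):S
t=5: a0@(1,2):SW a1@(2,2):SW a2@(1,2):SW a3@(0,3):S a4@(4,2):S a5@(1,3):SW a6@(2,3):SW a7@(4,2):S
t=6: a0@(2,1):SW a1@(3,1):SW a2@(2,1):SW a3@(1,3):S a4@(0,2):S a5@(2,2):SW a6@(3,2):SW a7@(0,2):S

..4...
...4..
.55...
.55...
......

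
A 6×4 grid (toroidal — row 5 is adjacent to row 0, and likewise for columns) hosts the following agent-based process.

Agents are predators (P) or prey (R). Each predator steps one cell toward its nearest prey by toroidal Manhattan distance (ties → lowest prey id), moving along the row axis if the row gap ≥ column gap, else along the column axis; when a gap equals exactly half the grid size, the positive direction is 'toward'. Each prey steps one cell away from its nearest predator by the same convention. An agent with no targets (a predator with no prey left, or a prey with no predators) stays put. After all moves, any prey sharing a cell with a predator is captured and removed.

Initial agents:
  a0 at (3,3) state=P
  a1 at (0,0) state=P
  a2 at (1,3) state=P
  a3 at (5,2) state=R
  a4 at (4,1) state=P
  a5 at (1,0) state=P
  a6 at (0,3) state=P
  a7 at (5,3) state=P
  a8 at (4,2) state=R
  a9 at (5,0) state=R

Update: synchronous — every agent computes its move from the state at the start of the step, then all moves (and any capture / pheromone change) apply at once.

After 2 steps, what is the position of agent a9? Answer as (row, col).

(4, 1)

t=1: a0@(4,3):P a1@(5,0):P a2@(0,3):P a3@(5,1):R a4@(4,2):P a5@(0,0):P a6@(5,3):P a7@(5,2):P a9@(4,0):R
t=2: a0@(4,0):P a1@(5,1):P a2@(0,0):P a4@(5,2):P a5@(5,0):P a6@(5,0):P a7@(5,1):P a9@(4,1):R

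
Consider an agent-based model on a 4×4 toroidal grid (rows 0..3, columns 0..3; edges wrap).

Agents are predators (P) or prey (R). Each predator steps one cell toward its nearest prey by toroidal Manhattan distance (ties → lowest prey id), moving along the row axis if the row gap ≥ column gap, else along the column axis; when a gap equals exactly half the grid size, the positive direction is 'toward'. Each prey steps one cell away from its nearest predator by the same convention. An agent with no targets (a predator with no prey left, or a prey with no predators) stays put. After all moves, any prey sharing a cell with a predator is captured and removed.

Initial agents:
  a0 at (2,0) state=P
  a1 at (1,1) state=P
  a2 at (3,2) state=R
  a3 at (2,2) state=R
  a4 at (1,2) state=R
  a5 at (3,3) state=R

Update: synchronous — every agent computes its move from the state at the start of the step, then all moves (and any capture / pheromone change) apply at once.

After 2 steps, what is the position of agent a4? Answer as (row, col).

t=1: a0@(2,1):P a1@(1,2):P a2@(3,1):R a4@(1,3):R a5@(0,3):R
t=2: a0@(3,1):P a1@(1,3):P a2@(0,1):R a4@(1,0):R a5@(3,3):R

(1, 0)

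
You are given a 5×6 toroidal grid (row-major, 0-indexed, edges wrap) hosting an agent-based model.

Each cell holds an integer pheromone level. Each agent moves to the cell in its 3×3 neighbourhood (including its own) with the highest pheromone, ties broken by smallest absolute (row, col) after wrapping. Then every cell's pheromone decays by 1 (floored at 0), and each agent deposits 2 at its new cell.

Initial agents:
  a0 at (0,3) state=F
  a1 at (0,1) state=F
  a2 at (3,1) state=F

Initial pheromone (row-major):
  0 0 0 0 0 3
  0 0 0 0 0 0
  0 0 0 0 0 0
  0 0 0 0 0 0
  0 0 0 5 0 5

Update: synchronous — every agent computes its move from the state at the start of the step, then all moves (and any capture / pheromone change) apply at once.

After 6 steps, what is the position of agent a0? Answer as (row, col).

(4, 3)

t=1: a0@(4,3) a1@(0,0) a2@(2,0) | pheromone: 2 0 0 0 0 2 / 0 0 0 0 0 0 / 2 0 0 0 0 0 / 0 0 0 0 0 0 / 0 0 0 6 0 4
t=2: a0@(4,3) a1@(4,5) a2@(2,0) | pheromone: 1 0 0 0 0 1 / 0 0 0 0 0 0 / 3 0 0 0 0 0 / 0 0 0 0 0 0 / 0 0 0 7 0 5
t=3: a0@(4,3) a1@(4,5) a2@(2,0) | pheromone: 0 0 0 0 0 0 / 0 0 0 0 0 0 / 4 0 0 0 0 0 / 0 0 0 0 0 0 / 0 0 0 8 0 6
t=4: a0@(4,3) a1@(4,5) a2@(2,0) | pheromone: 0 0 0 0 0 0 / 0 0 0 0 0 0 / 5 0 0 0 0 0 / 0 0 0 0 0 0 / 0 0 0 9 0 7
t=5: a0@(4,3) a1@(4,5) a2@(2,0) | pheromone: 0 0 0 0 0 0 / 0 0 0 0 0 0 / 6 0 0 0 0 0 / 0 0 0 0 0 0 / 0 0 0 10 0 8
t=6: a0@(4,3) a1@(4,5) a2@(2,0) | pheromone: 0 0 0 0 0 0 / 0 0 0 0 0 0 / 7 0 0 0 0 0 / 0 0 0 0 0 0 / 0 0 0 11 0 9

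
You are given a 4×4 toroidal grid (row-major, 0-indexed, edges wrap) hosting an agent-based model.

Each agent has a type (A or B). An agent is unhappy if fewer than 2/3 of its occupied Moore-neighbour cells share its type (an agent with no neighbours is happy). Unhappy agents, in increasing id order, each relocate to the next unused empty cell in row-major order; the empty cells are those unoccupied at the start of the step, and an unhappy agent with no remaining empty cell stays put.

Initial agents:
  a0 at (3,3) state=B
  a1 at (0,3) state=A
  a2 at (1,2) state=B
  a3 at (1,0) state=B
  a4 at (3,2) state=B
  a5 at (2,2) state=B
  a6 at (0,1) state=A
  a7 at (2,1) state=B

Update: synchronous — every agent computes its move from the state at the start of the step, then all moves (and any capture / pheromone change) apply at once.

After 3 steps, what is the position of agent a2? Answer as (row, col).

t=1: a0@(3,3):B a1@(0,0):A a2@(0,2):B a3@(1,1):B a4@(1,3):B a5@(2,2):B a6@(2,0):A a7@(2,1):B
t=2: a0@(0,1):B a1@(0,3):A a2@(0,2):B a3@(1,0):B a4@(1,2):B a5@(2,2):B a6@(2,3):A a7@(2,1):B
t=3: a0@(0,1):B a1@(0,0):A a2@(0,2):B a3@(1,1):B a4@(1,2):B a5@(2,2):B a6@(1,3):A a7@(2,1):B

(0, 2)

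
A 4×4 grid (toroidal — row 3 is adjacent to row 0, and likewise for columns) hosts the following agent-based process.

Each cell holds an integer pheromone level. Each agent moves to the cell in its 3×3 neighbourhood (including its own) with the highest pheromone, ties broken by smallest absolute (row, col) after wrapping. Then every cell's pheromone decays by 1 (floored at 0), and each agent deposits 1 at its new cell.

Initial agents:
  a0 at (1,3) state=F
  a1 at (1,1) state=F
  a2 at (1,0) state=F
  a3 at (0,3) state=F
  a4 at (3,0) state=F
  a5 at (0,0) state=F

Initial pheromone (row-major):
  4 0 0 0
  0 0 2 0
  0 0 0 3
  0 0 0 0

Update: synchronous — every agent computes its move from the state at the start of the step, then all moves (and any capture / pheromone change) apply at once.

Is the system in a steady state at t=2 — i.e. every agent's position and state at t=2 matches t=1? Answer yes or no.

yes

t=1: a0@(0,0) a1@(0,0) a2@(0,0) a3@(0,0) a4@(0,0) a5@(0,0) | pheromone: 9 0 0 0 / 0 0 1 0 / 0 0 0 2 / 0 0 0 0
t=2: a0@(0,0) a1@(0,0) a2@(0,0) a3@(0,0) a4@(0,0) a5@(0,0) | pheromone: 14 0 0 0 / 0 0 0 0 / 0 0 0 1 / 0 0 0 0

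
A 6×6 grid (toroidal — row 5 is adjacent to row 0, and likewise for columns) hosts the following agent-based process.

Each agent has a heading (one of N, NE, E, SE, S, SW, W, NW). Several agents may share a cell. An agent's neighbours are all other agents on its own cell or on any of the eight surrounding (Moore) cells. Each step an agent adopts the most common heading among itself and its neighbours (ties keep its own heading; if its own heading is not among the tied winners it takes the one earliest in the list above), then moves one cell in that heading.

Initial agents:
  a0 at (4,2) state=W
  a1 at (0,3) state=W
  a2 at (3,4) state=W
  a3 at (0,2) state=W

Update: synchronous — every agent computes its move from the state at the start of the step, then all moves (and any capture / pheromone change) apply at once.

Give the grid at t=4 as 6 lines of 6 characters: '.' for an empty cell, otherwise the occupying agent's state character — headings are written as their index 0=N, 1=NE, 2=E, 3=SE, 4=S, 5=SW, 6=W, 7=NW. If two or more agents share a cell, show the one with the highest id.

t=1: a0@(4,1):W a1@(0,2):W a2@(3,3):W a3@(0,1):W
t=2: a0@(4,0):W a1@(0,1):W a2@(3,2):W a3@(0,0):W
t=3: a0@(4,5):W a1@(0,0):W a2@(3,1):W a3@(0,5):W
t=4: a0@(4,4):W a1@(0,5):W a2@(3,0):W a3@(0,4):W

....66
......
......
6.....
....6.
......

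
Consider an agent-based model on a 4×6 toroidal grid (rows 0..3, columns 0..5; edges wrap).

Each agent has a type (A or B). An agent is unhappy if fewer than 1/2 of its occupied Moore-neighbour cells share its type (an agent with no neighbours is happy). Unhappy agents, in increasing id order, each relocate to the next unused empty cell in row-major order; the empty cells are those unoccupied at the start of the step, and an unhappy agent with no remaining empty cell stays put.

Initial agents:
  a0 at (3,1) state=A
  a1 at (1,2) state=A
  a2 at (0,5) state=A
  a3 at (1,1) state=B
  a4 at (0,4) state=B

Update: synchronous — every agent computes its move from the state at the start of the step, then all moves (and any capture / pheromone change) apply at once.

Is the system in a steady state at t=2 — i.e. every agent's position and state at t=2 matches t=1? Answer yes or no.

no

t=1: a0@(3,1):A a1@(0,0):A a2@(0,1):A a3@(0,2):B a4@(0,3):B
t=2: a0@(3,1):A a1@(0,0):A a2@(0,1):A a3@(0,4):B a4@(0,3):B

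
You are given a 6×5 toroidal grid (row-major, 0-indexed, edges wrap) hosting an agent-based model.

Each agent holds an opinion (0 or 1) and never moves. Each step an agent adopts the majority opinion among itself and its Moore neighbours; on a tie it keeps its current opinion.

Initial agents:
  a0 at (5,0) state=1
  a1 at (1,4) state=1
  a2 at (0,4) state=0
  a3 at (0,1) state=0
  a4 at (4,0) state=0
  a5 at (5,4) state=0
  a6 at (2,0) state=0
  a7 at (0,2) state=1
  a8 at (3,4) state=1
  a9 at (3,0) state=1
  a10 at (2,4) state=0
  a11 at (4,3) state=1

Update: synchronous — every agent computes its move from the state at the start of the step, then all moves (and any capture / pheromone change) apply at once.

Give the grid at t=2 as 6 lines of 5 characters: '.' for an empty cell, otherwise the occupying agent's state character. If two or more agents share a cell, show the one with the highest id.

.11.0
....0
1...1
1...1
0..1.
0...0

t=1: a0@(5,0):0 a1@(1,4):0 a2@(0,4):0 a3@(0,1):1 a4@(4,0):1 a5@(5,4):0 a6@(2,0):1 a7@(0,2):1 a8@(3,4):1 a9@(3,0):0 a10@(2,4):1 a11@(4,3):1
t=2: a0@(5,0):0 a1@(1,4):0 a2@(0,4):0 a3@(0,1):1 a4@(4,0):0 a5@(5,4):0 a6@(2,0):1 a7@(0,2):1 a8@(3,4):1 a9@(3,0):1 a10@(2,4):1 a11@(4,3):1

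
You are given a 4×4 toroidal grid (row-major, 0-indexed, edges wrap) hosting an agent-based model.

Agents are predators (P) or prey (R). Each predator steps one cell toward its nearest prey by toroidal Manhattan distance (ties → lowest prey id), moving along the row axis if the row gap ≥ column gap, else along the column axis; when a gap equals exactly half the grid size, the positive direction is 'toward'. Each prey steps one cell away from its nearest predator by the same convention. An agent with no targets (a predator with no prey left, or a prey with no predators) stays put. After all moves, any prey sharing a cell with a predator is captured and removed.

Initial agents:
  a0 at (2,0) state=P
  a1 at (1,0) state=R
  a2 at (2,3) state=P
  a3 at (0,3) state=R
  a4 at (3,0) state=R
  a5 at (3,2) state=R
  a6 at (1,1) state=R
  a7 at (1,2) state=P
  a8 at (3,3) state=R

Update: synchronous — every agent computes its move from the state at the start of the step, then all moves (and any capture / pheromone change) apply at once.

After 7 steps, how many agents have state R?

t=1: a0@(1,0):P a1@(0,0):R a2@(3,3):P a4@(0,0):R a5@(0,2):R a7@(1,1):P a8@(0,3):R
t=2: a0@(0,0):P a1@(3,0):R a2@(0,3):P a4@(3,0):R a5@(1,2):R a7@(0,1):P a8@(1,3):R
t=3: a0@(3,0):P a1@(2,0):R a2@(1,3):P a4@(2,0):R a5@(2,2):R a7@(3,1):P a8@(2,3):R
t=4: a0@(2,0):P a1@(1,0):R a2@(2,3):P a4@(1,0):R a5@(3,2):R a7@(2,1):P a8@(3,3):R
t=5: a0@(1,0):P a1@(0,0):R a2@(3,3):P a4@(0,0):R a5@(0,2):R a7@(1,1):P a8@(0,3):R
t=6: a0@(0,0):P a1@(3,0):R a2@(0,3):P a4@(3,0):R a5@(1,2):R a7@(0,1):P a8@(1,3):R
t=7: a0@(3,0):P a1@(2,0):R a2@(1,3):P a4@(2,0):R a5@(2,2):R a7@(3,1):P a8@(2,3):R

4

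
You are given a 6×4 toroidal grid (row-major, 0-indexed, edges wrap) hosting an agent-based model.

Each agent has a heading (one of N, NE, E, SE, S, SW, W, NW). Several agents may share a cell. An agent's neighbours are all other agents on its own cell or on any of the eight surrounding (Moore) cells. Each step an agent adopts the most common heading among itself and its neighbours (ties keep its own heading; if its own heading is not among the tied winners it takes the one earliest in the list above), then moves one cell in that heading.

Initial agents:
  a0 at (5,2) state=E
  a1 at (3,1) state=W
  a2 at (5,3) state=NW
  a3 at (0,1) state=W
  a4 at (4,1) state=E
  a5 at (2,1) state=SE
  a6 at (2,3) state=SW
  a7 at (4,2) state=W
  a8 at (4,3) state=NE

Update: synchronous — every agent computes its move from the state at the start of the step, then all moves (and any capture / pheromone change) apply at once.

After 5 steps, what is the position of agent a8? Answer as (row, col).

t=1: a0@(5,3):E a1@(3,0):W a2@(4,2):NW a3@(0,0):W a4@(4,2):E a5@(3,2):SE a6@(3,2):SW a7@(4,1):W a8@(3,0):NE
t=2: a0@(5,0):E a1@(3,3):W a2@(4,3):E a3@(0,3):W a4@(4,3):E a5@(4,3):SE a6@(4,1):SW a7@(4,0):W a8@(3,3):W
t=3: a0@(5,1):E a1@(3,2):W a2@(4,0):E a3@(0,2):W a4@(4,0):E a5@(4,0):E a6@(5,0):SW a7@(4,3):W a8@(3,2):W
t=4: a0@(5,2):E a1@(3,1):W a2@(4,1):E a3@(0,1):W a4@(4,1):E a5@(4,1):E a6@(5,1):E a7@(4,2):W a8@(3,1):W
t=5: a0@(5,3):E a1@(3,0):W a2@(4,2):E a3@(0,2):E a4@(4,2):E a5@(4,2):E a6@(5,2):E a7@(4,3):E a8@(3,0):W

(3, 0)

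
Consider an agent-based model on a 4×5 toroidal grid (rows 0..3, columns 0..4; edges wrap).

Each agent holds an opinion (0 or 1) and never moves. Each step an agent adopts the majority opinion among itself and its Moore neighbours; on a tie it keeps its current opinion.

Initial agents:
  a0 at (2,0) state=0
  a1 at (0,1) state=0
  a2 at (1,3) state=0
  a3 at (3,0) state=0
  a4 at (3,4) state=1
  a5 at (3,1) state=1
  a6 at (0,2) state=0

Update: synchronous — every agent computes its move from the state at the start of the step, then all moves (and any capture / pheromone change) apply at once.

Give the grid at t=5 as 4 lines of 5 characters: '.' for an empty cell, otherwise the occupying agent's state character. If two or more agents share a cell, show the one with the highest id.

.00..
...0.
0....
00..0

t=1: a0@(2,0):0 a1@(0,1):0 a2@(1,3):0 a3@(3,0):0 a4@(3,4):0 a5@(3,1):0 a6@(0,2):0
t=2: (unchanged — steady state)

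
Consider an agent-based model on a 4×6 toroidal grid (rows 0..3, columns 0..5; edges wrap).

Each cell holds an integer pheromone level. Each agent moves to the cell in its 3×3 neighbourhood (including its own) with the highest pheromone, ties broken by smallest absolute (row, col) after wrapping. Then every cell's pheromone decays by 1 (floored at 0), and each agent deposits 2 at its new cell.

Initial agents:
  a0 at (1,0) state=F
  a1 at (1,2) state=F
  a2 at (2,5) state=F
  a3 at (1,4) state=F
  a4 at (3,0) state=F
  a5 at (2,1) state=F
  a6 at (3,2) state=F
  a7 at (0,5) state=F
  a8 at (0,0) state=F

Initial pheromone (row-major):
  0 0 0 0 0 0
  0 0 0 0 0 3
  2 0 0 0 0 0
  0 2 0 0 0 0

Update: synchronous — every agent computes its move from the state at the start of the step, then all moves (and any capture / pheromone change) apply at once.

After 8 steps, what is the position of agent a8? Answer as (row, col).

(1, 5)

t=1: a0@(1,5) a1@(0,1) a2@(1,5) a3@(1,5) a4@(2,0) a5@(2,0) a6@(3,1) a7@(1,5) a8@(1,5) | pheromone: 0 2 0 0 0 0 / 0 0 0 0 0 12 / 5 0 0 0 0 0 / 0 3 0 0 0 0
t=2: a0@(1,5) a1@(3,1) a2@(1,5) a3@(1,5) a4@(1,5) a5@(1,5) a6@(2,0) a7@(1,5) a8@(1,5) | pheromone: 0 1 0 0 0 0 / 0 0 0 0 0 25 / 6 0 0 0 0 0 / 0 4 0 0 0 0
t=3: a0@(1,5) a1@(2,0) a2@(1,5) a3@(1,5) a4@(1,5) a5@(1,5) a6@(1,5) a7@(1,5) a8@(1,5) | pheromone: 0 0 0 0 0 0 / 0 0 0 0 0 40 / 7 0 0 0 0 0 / 0 3 0 0 0 0
t=4: a0@(1,5) a1@(1,5) a2@(1,5) a3@(1,5) a4@(1,5) a5@(1,5) a6@(1,5) a7@(1,5) a8@(1,5) | pheromone: 0 0 0 0 0 0 / 0 0 0 0 0 57 / 6 0 0 0 0 0 / 0 2 0 0 0 0
t=5: a0@(1,5) a1@(1,5) a2@(1,5) a3@(1,5) a4@(1,5) a5@(1,5) a6@(1,5) a7@(1,5) a8@(1,5) | pheromone: 0 0 0 0 0 0 / 0 0 0 0 0 74 / 5 0 0 0 0 0 / 0 1 0 0 0 0
t=6: a0@(1,5) a1@(1,5) a2@(1,5) a3@(1,5) a4@(1,5) a5@(1,5) a6@(1,5) a7@(1,5) a8@(1,5) | pheromone: 0 0 0 0 0 0 / 0 0 0 0 0 91 / 4 0 0 0 0 0 / 0 0 0 0 0 0
t=7: a0@(1,5) a1@(1,5) a2@(1,5) a3@(1,5) a4@(1,5) a5@(1,5) a6@(1,5) a7@(1,5) a8@(1,5) | pheromone: 0 0 0 0 0 0 / 0 0 0 0 0 108 / 3 0 0 0 0 0 / 0 0 0 0 0 0
t=8: a0@(1,5) a1@(1,5) a2@(1,5) a3@(1,5) a4@(1,5) a5@(1,5) a6@(1,5) a7@(1,5) a8@(1,5) | pheromone: 0 0 0 0 0 0 / 0 0 0 0 0 125 / 2 0 0 0 0 0 / 0 0 0 0 0 0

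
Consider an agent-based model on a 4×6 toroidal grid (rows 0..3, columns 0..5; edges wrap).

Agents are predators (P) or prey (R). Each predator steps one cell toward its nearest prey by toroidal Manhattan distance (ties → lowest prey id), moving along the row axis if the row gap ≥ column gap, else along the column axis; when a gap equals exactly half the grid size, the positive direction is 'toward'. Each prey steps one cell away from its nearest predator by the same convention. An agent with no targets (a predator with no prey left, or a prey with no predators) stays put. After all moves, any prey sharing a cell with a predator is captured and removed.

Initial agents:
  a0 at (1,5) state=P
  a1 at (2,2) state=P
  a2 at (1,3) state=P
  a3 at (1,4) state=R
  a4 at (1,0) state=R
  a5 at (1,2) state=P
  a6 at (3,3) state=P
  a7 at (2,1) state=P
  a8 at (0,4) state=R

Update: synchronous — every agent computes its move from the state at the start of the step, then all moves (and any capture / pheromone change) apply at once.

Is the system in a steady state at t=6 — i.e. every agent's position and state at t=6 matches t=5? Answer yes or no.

yes

t=1: a0@(1,4):P a1@(2,3):P a2@(1,4):P a5@(1,3):P a6@(0,3):P a7@(1,1):P a8@(3,4):R
t=2: a0@(2,4):P a1@(3,3):P a2@(2,4):P a5@(2,3):P a6@(3,3):P a7@(1,2):P
t=3: (unchanged — steady state)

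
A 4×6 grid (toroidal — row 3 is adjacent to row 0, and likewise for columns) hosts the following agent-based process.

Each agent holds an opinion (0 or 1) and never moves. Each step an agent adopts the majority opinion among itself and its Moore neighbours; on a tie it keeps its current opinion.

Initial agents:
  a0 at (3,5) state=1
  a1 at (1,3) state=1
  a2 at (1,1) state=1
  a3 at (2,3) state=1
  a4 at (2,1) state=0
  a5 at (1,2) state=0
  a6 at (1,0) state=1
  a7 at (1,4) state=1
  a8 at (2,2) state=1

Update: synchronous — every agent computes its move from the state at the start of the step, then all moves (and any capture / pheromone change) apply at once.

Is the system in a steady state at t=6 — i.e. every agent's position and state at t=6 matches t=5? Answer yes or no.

yes

t=1: a0@(3,5):1 a1@(1,3):1 a2@(1,1):1 a3@(2,3):1 a4@(2,1):1 a5@(1,2):1 a6@(1,0):1 a7@(1,4):1 a8@(2,2):1
t=2: (unchanged — steady state)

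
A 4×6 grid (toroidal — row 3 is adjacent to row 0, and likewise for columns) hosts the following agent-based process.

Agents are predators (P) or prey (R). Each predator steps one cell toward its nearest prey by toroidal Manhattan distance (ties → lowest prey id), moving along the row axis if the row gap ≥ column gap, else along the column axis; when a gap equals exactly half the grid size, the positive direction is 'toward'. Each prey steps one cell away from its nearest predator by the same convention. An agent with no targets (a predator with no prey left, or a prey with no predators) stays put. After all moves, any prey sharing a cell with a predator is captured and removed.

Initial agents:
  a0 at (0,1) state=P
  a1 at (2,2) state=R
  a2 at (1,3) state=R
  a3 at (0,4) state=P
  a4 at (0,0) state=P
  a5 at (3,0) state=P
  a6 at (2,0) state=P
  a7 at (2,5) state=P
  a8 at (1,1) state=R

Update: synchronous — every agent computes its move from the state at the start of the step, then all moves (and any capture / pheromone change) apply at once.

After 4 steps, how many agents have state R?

0

t=1: a0@(1,1):P a1@(2,3):R a2@(2,3):R a3@(1,4):P a4@(1,0):P a5@(3,1):P a6@(2,1):P a7@(2,0):P
t=2: a0@(1,2):P a1@(3,3):R a2@(3,3):R a3@(2,4):P a4@(1,1):P a5@(3,2):P a6@(2,2):P a7@(2,1):P
t=3: a0@(2,2):P a3@(3,4):P a4@(2,1):P a5@(3,3):P a6@(3,2):P a7@(2,2):P
t=4: (unchanged — steady state)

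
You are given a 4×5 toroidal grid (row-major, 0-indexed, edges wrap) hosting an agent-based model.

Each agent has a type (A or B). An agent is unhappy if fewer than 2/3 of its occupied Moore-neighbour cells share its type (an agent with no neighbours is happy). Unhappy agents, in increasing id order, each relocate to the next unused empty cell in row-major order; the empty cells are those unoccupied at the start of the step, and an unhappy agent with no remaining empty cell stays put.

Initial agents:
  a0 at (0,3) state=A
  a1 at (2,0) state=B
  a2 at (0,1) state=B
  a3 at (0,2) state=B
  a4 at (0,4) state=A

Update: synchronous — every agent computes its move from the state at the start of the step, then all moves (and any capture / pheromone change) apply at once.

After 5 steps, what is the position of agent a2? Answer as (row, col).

t=1: a0@(0,0):A a1@(2,0):B a2@(0,1):B a3@(1,0):B a4@(0,4):A
t=2: a0@(0,2):A a1@(2,0):B a2@(0,3):B a3@(1,1):B a4@(1,2):A
t=3: a0@(0,0):A a1@(2,0):B a2@(0,1):B a3@(0,4):B a4@(1,0):A
t=4: a0@(0,2):A a1@(0,3):B a2@(1,1):B a3@(1,2):B a4@(1,3):A
t=5: a0@(0,0):A a1@(0,1):B a2@(0,4):B a3@(1,0):B a4@(1,4):A

(0, 4)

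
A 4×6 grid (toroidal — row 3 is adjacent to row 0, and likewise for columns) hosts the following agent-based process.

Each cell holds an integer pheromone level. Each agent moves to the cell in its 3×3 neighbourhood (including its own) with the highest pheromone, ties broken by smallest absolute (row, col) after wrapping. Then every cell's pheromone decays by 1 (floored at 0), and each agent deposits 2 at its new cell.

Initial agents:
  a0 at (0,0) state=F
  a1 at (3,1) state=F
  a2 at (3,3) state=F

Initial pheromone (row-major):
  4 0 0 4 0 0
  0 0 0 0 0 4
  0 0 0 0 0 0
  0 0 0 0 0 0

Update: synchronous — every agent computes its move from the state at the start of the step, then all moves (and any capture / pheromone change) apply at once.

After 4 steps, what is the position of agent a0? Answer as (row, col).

(0, 0)

t=1: a0@(0,0) a1@(0,0) a2@(0,3) | pheromone: 7 0 0 5 0 0 / 0 0 0 0 0 3 / 0 0 0 0 0 0 / 0 0 0 0 0 0
t=2: a0@(0,0) a1@(0,0) a2@(0,3) | pheromone: 10 0 0 6 0 0 / 0 0 0 0 0 2 / 0 0 0 0 0 0 / 0 0 0 0 0 0
t=3: a0@(0,0) a1@(0,0) a2@(0,3) | pheromone: 13 0 0 7 0 0 / 0 0 0 0 0 1 / 0 0 0 0 0 0 / 0 0 0 0 0 0
t=4: a0@(0,0) a1@(0,0) a2@(0,3) | pheromone: 16 0 0 8 0 0 / 0 0 0 0 0 0 / 0 0 0 0 0 0 / 0 0 0 0 0 0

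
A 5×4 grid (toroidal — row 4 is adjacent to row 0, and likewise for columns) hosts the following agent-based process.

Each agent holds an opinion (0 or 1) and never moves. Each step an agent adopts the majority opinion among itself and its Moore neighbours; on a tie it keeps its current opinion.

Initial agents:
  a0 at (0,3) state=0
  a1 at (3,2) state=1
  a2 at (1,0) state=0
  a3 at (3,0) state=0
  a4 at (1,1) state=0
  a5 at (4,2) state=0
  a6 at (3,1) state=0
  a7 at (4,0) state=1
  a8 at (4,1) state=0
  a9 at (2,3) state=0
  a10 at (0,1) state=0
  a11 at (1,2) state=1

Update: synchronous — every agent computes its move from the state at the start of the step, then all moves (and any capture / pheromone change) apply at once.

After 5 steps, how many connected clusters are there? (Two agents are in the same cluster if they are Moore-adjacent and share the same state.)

t=1: a0@(0,3):0 a1@(3,2):0 a2@(1,0):0 a3@(3,0):0 a4@(1,1):0 a5@(4,2):0 a6@(3,1):0 a7@(4,0):0 a8@(4,1):0 a9@(2,3):0 a10@(0,1):0 a11@(1,2):0
t=2: (unchanged — steady state)

1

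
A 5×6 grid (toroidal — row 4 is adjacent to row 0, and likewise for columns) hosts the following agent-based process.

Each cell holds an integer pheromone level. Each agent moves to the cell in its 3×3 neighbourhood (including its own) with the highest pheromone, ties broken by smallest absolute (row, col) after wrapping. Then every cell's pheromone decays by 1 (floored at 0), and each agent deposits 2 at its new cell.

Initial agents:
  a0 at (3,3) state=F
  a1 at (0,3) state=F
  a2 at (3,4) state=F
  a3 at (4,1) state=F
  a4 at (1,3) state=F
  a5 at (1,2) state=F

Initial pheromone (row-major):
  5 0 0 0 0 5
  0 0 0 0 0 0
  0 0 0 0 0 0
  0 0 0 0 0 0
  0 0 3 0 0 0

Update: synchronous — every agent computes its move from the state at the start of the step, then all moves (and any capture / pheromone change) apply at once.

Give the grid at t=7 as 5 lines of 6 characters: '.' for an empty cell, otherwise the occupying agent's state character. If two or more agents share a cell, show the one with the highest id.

t=1: a0@(4,2) a1@(4,2) a2@(2,3) a3@(0,0) a4@(0,2) a5@(0,1) | pheromone: 6 2 2 0 0 4 / 0 0 0 0 0 0 / 0 0 0 2 0 0 / 0 0 0 0 0 0 / 0 0 6 0 0 0
t=2: a0@(4,2) a1@(4,2) a2@(2,3) a3@(0,0) a4@(4,2) a5@(0,0) | pheromone: 9 1 1 0 0 3 / 0 0 0 0 0 0 / 0 0 0 3 0 0 / 0 0 0 0 0 0 / 0 0 11 0 0 0
t=3: a0@(4,2) a1@(4,2) a2@(2,3) a3@(0,0) a4@(4,2) a5@(0,0) | pheromone: 12 0 0 0 0 2 / 0 0 0 0 0 0 / 0 0 0 4 0 0 / 0 0 0 0 0 0 / 0 0 16 0 0 0
t=4: a0@(4,2) a1@(4,2) a2@(2,3) a3@(0,0) a4@(4,2) a5@(0,0) | pheromone: 15 0 0 0 0 1 / 0 0 0 0 0 0 / 0 0 0 5 0 0 / 0 0 0 0 0 0 / 0 0 21 0 0 0
t=5: a0@(4,2) a1@(4,2) a2@(2,3) a3@(0,0) a4@(4,2) a5@(0,0) | pheromone: 18 0 0 0 0 0 / 0 0 0 0 0 0 / 0 0 0 6 0 0 / 0 0 0 0 0 0 / 0 0 26 0 0 0
t=6: a0@(4,2) a1@(4,2) a2@(2,3) a3@(0,0) a4@(4,2) a5@(0,0) | pheromone: 21 0 0 0 0 0 / 0 0 0 0 0 0 / 0 0 0 7 0 0 / 0 0 0 0 0 0 / 0 0 31 0 0 0
t=7: a0@(4,2) a1@(4,2) a2@(2,3) a3@(0,0) a4@(4,2) a5@(0,0) | pheromone: 24 0 0 0 0 0 / 0 0 0 0 0 0 / 0 0 0 8 0 0 / 0 0 0 0 0 0 / 0 0 36 0 0 0

F.....
......
...F..
......
..F...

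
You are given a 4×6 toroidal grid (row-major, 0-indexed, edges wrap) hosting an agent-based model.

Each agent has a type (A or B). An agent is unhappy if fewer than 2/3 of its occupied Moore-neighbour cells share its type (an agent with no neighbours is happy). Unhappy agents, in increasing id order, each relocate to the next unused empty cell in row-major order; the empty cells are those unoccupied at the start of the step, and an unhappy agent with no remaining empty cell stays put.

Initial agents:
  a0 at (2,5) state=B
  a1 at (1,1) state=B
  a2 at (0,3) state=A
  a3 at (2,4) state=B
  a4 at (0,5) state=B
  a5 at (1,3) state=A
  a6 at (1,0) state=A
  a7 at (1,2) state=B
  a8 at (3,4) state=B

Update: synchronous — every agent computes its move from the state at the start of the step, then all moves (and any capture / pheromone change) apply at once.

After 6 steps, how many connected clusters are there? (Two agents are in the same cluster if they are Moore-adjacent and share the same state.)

t=1: a0@(2,5):B a1@(0,0):B a2@(0,1):A a3@(2,4):B a4@(0,2):B a5@(0,4):A a6@(1,4):A a7@(1,5):B a8@(3,4):B
t=2: a0@(2,5):B a1@(0,3):B a2@(0,5):A a3@(2,4):B a4@(1,0):B a5@(1,1):A a6@(1,2):A a7@(1,3):B a8@(3,4):B
t=3: a0@(2,5):B a1@(0,3):B a2@(0,0):A a3@(2,4):B a4@(0,1):B a5@(0,2):A a6@(0,4):A a7@(1,3):B a8@(3,4):B
t=4: a0@(2,5):B a1@(0,5):B a2@(1,0):A a3@(2,4):B a4@(1,1):B a5@(1,2):A a6@(1,4):A a7@(1,5):B a8@(3,4):B
t=5: a0@(0,0):B a1@(0,1):B a2@(0,2):A a3@(2,4):B a4@(0,3):B a5@(0,4):A a6@(1,3):A a7@(2,0):B a8@(3,4):B
t=6: a0@(0,0):B a1@(0,5):B a2@(1,0):A a3@(1,1):B a4@(1,2):B a5@(1,4):A a6@(1,5):A a7@(2,0):B a8@(3,4):B

2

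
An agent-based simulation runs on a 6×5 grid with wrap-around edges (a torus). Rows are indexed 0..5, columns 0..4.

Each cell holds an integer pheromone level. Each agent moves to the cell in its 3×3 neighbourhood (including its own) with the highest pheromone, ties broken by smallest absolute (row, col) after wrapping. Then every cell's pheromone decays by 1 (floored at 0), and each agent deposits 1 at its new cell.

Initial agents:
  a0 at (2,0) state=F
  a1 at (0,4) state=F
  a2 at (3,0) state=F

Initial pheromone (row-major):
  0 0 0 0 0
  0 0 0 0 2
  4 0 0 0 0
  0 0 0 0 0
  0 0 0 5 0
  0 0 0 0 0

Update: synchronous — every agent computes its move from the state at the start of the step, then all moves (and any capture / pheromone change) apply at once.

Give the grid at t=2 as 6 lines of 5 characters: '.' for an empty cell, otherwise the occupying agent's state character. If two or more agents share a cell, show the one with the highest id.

.....
.....
F....
.....
.....
.....

t=1: a0@(2,0) a1@(1,4) a2@(2,0) | pheromone: 0 0 0 0 0 / 0 0 0 0 2 / 5 0 0 0 0 / 0 0 0 0 0 / 0 0 0 4 0 / 0 0 0 0 0
t=2: a0@(2,0) a1@(2,0) a2@(2,0) | pheromone: 0 0 0 0 0 / 0 0 0 0 1 / 7 0 0 0 0 / 0 0 0 0 0 / 0 0 0 3 0 / 0 0 0 0 0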